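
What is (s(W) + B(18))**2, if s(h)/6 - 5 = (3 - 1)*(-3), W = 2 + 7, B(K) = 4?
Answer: 4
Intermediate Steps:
W = 9
s(h) = -6 (s(h) = 30 + 6*((3 - 1)*(-3)) = 30 + 6*(2*(-3)) = 30 + 6*(-6) = 30 - 36 = -6)
(s(W) + B(18))**2 = (-6 + 4)**2 = (-2)**2 = 4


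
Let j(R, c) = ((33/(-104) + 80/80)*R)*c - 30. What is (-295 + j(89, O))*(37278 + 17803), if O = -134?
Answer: -1865436701/4 ≈ -4.6636e+8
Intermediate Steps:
j(R, c) = -30 + 71*R*c/104 (j(R, c) = ((33*(-1/104) + 80*(1/80))*R)*c - 30 = ((-33/104 + 1)*R)*c - 30 = (71*R/104)*c - 30 = 71*R*c/104 - 30 = -30 + 71*R*c/104)
(-295 + j(89, O))*(37278 + 17803) = (-295 + (-30 + (71/104)*89*(-134)))*(37278 + 17803) = (-295 + (-30 - 423373/52))*55081 = (-295 - 424933/52)*55081 = -440273/52*55081 = -1865436701/4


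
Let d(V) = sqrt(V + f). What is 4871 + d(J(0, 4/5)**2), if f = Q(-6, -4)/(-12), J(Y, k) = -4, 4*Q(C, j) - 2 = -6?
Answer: 4871 + sqrt(579)/6 ≈ 4875.0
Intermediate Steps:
Q(C, j) = -1 (Q(C, j) = 1/2 + (1/4)*(-6) = 1/2 - 3/2 = -1)
f = 1/12 (f = -1/(-12) = -1*(-1/12) = 1/12 ≈ 0.083333)
d(V) = sqrt(1/12 + V) (d(V) = sqrt(V + 1/12) = sqrt(1/12 + V))
4871 + d(J(0, 4/5)**2) = 4871 + sqrt(3 + 36*(-4)**2)/6 = 4871 + sqrt(3 + 36*16)/6 = 4871 + sqrt(3 + 576)/6 = 4871 + sqrt(579)/6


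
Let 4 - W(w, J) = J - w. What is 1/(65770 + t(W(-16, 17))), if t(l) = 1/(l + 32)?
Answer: 3/197311 ≈ 1.5204e-5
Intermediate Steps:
W(w, J) = 4 + w - J (W(w, J) = 4 - (J - w) = 4 + (w - J) = 4 + w - J)
t(l) = 1/(32 + l)
1/(65770 + t(W(-16, 17))) = 1/(65770 + 1/(32 + (4 - 16 - 1*17))) = 1/(65770 + 1/(32 + (4 - 16 - 17))) = 1/(65770 + 1/(32 - 29)) = 1/(65770 + 1/3) = 1/(197311/3) = 3/197311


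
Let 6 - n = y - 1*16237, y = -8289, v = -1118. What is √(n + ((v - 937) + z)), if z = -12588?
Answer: √9889 ≈ 99.443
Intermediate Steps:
n = 24532 (n = 6 - (-8289 - 1*16237) = 6 - (-8289 - 16237) = 6 - 1*(-24526) = 6 + 24526 = 24532)
√(n + ((v - 937) + z)) = √(24532 + ((-1118 - 937) - 12588)) = √(24532 + (-2055 - 12588)) = √(24532 - 14643) = √9889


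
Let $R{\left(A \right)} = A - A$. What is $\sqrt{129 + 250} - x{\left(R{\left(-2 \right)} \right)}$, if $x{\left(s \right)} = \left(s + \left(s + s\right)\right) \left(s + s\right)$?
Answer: $\sqrt{379} \approx 19.468$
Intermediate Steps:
$R{\left(A \right)} = 0$
$x{\left(s \right)} = 6 s^{2}$ ($x{\left(s \right)} = \left(s + 2 s\right) 2 s = 3 s 2 s = 6 s^{2}$)
$\sqrt{129 + 250} - x{\left(R{\left(-2 \right)} \right)} = \sqrt{129 + 250} - 6 \cdot 0^{2} = \sqrt{379} - 6 \cdot 0 = \sqrt{379} - 0 = \sqrt{379} + 0 = \sqrt{379}$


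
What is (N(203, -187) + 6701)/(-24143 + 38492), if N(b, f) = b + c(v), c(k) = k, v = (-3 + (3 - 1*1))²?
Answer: 6905/14349 ≈ 0.48122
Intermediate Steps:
v = 1 (v = (-3 + (3 - 1))² = (-3 + 2)² = (-1)² = 1)
N(b, f) = 1 + b (N(b, f) = b + 1 = 1 + b)
(N(203, -187) + 6701)/(-24143 + 38492) = ((1 + 203) + 6701)/(-24143 + 38492) = (204 + 6701)/14349 = 6905*(1/14349) = 6905/14349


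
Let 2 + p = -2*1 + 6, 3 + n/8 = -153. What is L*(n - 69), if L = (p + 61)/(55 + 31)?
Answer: -82971/86 ≈ -964.78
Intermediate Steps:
n = -1248 (n = -24 + 8*(-153) = -24 - 1224 = -1248)
p = 2 (p = -2 + (-2*1 + 6) = -2 + (-2 + 6) = -2 + 4 = 2)
L = 63/86 (L = (2 + 61)/(55 + 31) = 63/86 ≈ 0.73256)
L*(n - 69) = 63*(-1248 - 69)/86 = (63/86)*(-1317) = -82971/86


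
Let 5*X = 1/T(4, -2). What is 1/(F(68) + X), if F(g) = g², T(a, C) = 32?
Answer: 160/739841 ≈ 0.00021626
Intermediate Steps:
X = 1/160 (X = (⅕)/32 = (⅕)*(1/32) = 1/160 ≈ 0.0062500)
1/(F(68) + X) = 1/(68² + 1/160) = 1/(4624 + 1/160) = 1/(739841/160) = 160/739841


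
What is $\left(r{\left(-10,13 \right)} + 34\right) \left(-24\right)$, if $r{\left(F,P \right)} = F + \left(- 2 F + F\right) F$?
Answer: $1824$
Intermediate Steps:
$r{\left(F,P \right)} = F - F^{2}$ ($r{\left(F,P \right)} = F + - F F = F - F^{2}$)
$\left(r{\left(-10,13 \right)} + 34\right) \left(-24\right) = \left(- 10 \left(1 - -10\right) + 34\right) \left(-24\right) = \left(- 10 \left(1 + 10\right) + 34\right) \left(-24\right) = \left(\left(-10\right) 11 + 34\right) \left(-24\right) = \left(-110 + 34\right) \left(-24\right) = \left(-76\right) \left(-24\right) = 1824$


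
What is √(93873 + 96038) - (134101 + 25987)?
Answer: -160088 + 23*√359 ≈ -1.5965e+5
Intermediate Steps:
√(93873 + 96038) - (134101 + 25987) = √189911 - 1*160088 = 23*√359 - 160088 = -160088 + 23*√359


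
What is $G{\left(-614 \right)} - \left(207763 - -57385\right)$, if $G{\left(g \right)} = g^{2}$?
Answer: $111848$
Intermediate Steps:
$G{\left(-614 \right)} - \left(207763 - -57385\right) = \left(-614\right)^{2} - \left(207763 - -57385\right) = 376996 - \left(207763 + 57385\right) = 376996 - 265148 = 111848$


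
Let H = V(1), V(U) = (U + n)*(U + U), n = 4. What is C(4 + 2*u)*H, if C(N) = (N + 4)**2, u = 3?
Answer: 1960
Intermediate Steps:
V(U) = 2*U*(4 + U) (V(U) = (U + 4)*(U + U) = (4 + U)*(2*U) = 2*U*(4 + U))
C(N) = (4 + N)**2
H = 10 (H = 2*1*(4 + 1) = 2*1*5 = 10)
C(4 + 2*u)*H = (4 + (4 + 2*3))**2*10 = (4 + (4 + 6))**2*10 = (4 + 10)**2*10 = 14**2*10 = 196*10 = 1960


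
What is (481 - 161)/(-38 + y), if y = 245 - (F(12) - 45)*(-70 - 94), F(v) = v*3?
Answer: -320/1269 ≈ -0.25217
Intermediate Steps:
F(v) = 3*v
y = -1231 (y = 245 - (3*12 - 45)*(-70 - 94) = 245 - (36 - 45)*(-164) = 245 - (-9)*(-164) = 245 - 1*1476 = 245 - 1476 = -1231)
(481 - 161)/(-38 + y) = (481 - 161)/(-38 - 1231) = 320/(-1269) = 320*(-1/1269) = -320/1269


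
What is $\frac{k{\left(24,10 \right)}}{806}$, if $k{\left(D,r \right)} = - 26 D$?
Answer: $- \frac{24}{31} \approx -0.77419$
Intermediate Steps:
$\frac{k{\left(24,10 \right)}}{806} = \frac{\left(-26\right) 24}{806} = \left(-624\right) \frac{1}{806} = - \frac{24}{31}$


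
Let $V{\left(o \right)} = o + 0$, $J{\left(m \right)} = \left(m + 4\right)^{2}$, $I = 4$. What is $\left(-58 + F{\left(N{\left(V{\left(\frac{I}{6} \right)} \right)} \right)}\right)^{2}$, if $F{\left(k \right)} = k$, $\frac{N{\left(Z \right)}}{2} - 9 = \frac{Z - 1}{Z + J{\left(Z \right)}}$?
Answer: $\frac{16345849}{10201} \approx 1602.4$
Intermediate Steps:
$J{\left(m \right)} = \left(4 + m\right)^{2}$
$V{\left(o \right)} = o$
$N{\left(Z \right)} = 18 + \frac{2 \left(-1 + Z\right)}{Z + \left(4 + Z\right)^{2}}$ ($N{\left(Z \right)} = 18 + 2 \frac{Z - 1}{Z + \left(4 + Z\right)^{2}} = 18 + 2 \frac{-1 + Z}{Z + \left(4 + Z\right)^{2}} = 18 + \frac{2 \left(-1 + Z\right)}{Z + \left(4 + Z\right)^{2}}$)
$\left(-58 + F{\left(N{\left(V{\left(\frac{I}{6} \right)} \right)} \right)}\right)^{2} = \left(-58 + \frac{2 \left(-1 + 9 \left(4 + \frac{4}{6}\right)^{2} + 10 \cdot \frac{4}{6}\right)}{\frac{4}{6} + \left(4 + \frac{4}{6}\right)^{2}}\right)^{2} = \left(-58 + \frac{2 \left(-1 + 9 \left(4 + 4 \cdot \frac{1}{6}\right)^{2} + 10 \cdot 4 \cdot \frac{1}{6}\right)}{4 \cdot \frac{1}{6} + \left(4 + 4 \cdot \frac{1}{6}\right)^{2}}\right)^{2} = \left(-58 + \frac{2 \left(-1 + 9 \left(4 + \frac{2}{3}\right)^{2} + 10 \cdot \frac{2}{3}\right)}{\frac{2}{3} + \left(4 + \frac{2}{3}\right)^{2}}\right)^{2} = \left(-58 + \frac{2 \left(-1 + 9 \left(\frac{14}{3}\right)^{2} + \frac{20}{3}\right)}{\frac{2}{3} + \left(\frac{14}{3}\right)^{2}}\right)^{2} = \left(-58 + \frac{2 \left(-1 + 9 \cdot \frac{196}{9} + \frac{20}{3}\right)}{\frac{2}{3} + \frac{196}{9}}\right)^{2} = \left(-58 + \frac{2 \left(-1 + 196 + \frac{20}{3}\right)}{\frac{202}{9}}\right)^{2} = \left(-58 + 2 \cdot \frac{9}{202} \cdot \frac{605}{3}\right)^{2} = \left(-58 + \frac{1815}{101}\right)^{2} = \left(- \frac{4043}{101}\right)^{2} = \frac{16345849}{10201}$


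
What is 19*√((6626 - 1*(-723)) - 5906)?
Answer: 19*√1443 ≈ 721.75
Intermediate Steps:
19*√((6626 - 1*(-723)) - 5906) = 19*√((6626 + 723) - 5906) = 19*√(7349 - 5906) = 19*√1443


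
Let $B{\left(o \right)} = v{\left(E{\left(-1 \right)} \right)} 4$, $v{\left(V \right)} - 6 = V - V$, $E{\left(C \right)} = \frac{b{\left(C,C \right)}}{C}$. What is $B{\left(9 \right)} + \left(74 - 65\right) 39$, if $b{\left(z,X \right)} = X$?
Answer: $375$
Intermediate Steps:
$E{\left(C \right)} = 1$ ($E{\left(C \right)} = \frac{C}{C} = 1$)
$v{\left(V \right)} = 6$ ($v{\left(V \right)} = 6 + \left(V - V\right) = 6 + 0 = 6$)
$B{\left(o \right)} = 24$ ($B{\left(o \right)} = 6 \cdot 4 = 24$)
$B{\left(9 \right)} + \left(74 - 65\right) 39 = 24 + \left(74 - 65\right) 39 = 24 + 9 \cdot 39 = 24 + 351 = 375$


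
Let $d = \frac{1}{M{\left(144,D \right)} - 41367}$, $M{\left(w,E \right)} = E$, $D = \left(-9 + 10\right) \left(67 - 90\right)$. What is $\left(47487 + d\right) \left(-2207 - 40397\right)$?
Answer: $- \frac{41868802561558}{20695} \approx -2.0231 \cdot 10^{9}$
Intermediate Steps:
$D = -23$ ($D = 1 \left(-23\right) = -23$)
$d = - \frac{1}{41390}$ ($d = \frac{1}{-23 - 41367} = \frac{1}{-41390} = - \frac{1}{41390} \approx -2.416 \cdot 10^{-5}$)
$\left(47487 + d\right) \left(-2207 - 40397\right) = \left(47487 - \frac{1}{41390}\right) \left(-2207 - 40397\right) = \frac{1965486929}{41390} \left(-42604\right) = - \frac{41868802561558}{20695}$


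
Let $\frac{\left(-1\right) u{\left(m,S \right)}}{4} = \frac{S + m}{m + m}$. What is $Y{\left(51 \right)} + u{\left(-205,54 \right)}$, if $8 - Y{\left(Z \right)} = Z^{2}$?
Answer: $- \frac{531867}{205} \approx -2594.5$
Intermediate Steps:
$Y{\left(Z \right)} = 8 - Z^{2}$
$u{\left(m,S \right)} = - \frac{2 \left(S + m\right)}{m}$ ($u{\left(m,S \right)} = - 4 \frac{S + m}{m + m} = - 4 \frac{S + m}{2 m} = - \frac{2 \left(S + m\right)}{m}$)
$Y{\left(51 \right)} + u{\left(-205,54 \right)} = \left(8 - 51^{2}\right) - \left(2 + \frac{108}{-205}\right) = \left(8 - 2601\right) - \left(2 + 108 \left(- \frac{1}{205}\right)\right) = \left(8 - 2601\right) + \left(-2 + \frac{108}{205}\right) = -2593 - \frac{302}{205} = - \frac{531867}{205}$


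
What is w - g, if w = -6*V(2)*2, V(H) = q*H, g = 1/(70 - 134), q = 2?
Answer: -3071/64 ≈ -47.984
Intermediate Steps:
g = -1/64 (g = 1/(-64) = -1/64 ≈ -0.015625)
V(H) = 2*H
w = -48 (w = -12*2*2 = -6*4*2 = -24*2 = -48)
w - g = -48 - 1*(-1/64) = -48 + 1/64 = -3071/64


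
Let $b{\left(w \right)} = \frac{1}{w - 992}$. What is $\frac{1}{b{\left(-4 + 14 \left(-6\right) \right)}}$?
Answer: $-1080$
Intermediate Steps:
$b{\left(w \right)} = \frac{1}{-992 + w}$
$\frac{1}{b{\left(-4 + 14 \left(-6\right) \right)}} = \frac{1}{\frac{1}{-992 + \left(-4 + 14 \left(-6\right)\right)}} = \frac{1}{\frac{1}{-992 - 88}} = \frac{1}{\frac{1}{-1080}} = \frac{1}{- \frac{1}{1080}} = -1080$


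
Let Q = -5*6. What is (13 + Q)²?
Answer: 289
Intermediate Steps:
Q = -30
(13 + Q)² = (13 - 30)² = (-17)² = 289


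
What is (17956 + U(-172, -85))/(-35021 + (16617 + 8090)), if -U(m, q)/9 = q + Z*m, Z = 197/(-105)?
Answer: -553583/360990 ≈ -1.5335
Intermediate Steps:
Z = -197/105 (Z = 197*(-1/105) = -197/105 ≈ -1.8762)
U(m, q) = -9*q + 591*m/35 (U(m, q) = -9*(q - 197*m/105) = -9*q + 591*m/35)
(17956 + U(-172, -85))/(-35021 + (16617 + 8090)) = (17956 + (-9*(-85) + (591/35)*(-172)))/(-35021 + (16617 + 8090)) = (17956 + (765 - 101652/35))/(-35021 + 24707) = (17956 - 74877/35)/(-10314) = (553583/35)*(-1/10314) = -553583/360990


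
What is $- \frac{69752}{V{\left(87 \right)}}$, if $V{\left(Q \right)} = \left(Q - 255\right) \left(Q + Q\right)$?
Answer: $\frac{8719}{3654} \approx 2.3862$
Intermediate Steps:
$V{\left(Q \right)} = 2 Q \left(-255 + Q\right)$ ($V{\left(Q \right)} = \left(-255 + Q\right) 2 Q = 2 Q \left(-255 + Q\right)$)
$- \frac{69752}{V{\left(87 \right)}} = - \frac{69752}{2 \cdot 87 \left(-255 + 87\right)} = - \frac{69752}{2 \cdot 87 \left(-168\right)} = - \frac{69752}{-29232} = \left(-69752\right) \left(- \frac{1}{29232}\right) = \frac{8719}{3654}$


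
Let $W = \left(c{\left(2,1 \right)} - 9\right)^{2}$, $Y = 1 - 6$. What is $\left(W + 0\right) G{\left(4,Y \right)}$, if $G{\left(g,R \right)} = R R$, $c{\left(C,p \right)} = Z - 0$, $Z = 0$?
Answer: $2025$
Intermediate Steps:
$c{\left(C,p \right)} = 0$ ($c{\left(C,p \right)} = 0 - 0 = 0 + 0 = 0$)
$Y = -5$
$W = 81$ ($W = \left(0 - 9\right)^{2} = \left(-9\right)^{2} = 81$)
$G{\left(g,R \right)} = R^{2}$
$\left(W + 0\right) G{\left(4,Y \right)} = \left(81 + 0\right) \left(-5\right)^{2} = 81 \cdot 25 = 2025$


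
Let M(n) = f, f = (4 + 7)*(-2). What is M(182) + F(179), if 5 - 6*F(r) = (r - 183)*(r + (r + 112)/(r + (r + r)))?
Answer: 35273/358 ≈ 98.528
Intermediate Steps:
f = -22 (f = 11*(-2) = -22)
M(n) = -22
F(r) = 5/6 - (-183 + r)*(r + (112 + r)/(3*r))/6 (F(r) = 5/6 - (r - 183)*(r + (r + 112)/(r + (r + r)))/6 = 5/6 - (-183 + r)*(r + (112 + r)/(r + 2*r))/6 = 5/6 - (-183 + r)*(r + (112 + r)/((3*r)))/6 = 5/6 - (-183 + r)*(r + (112 + r)*(1/(3*r)))/6 = 5/6 - (-183 + r)*(r + (112 + r)/(3*r))/6)
M(182) + F(179) = -22 + (1/18)*(20496 + 179*(86 - 3*179**2 + 548*179))/179 = -22 + (1/18)*(1/179)*(20496 + 179*(86 - 3*32041 + 98092)) = -22 + (1/18)*(1/179)*(20496 + 179*(86 - 96123 + 98092)) = -22 + (1/18)*(1/179)*(20496 + 179*2055) = -22 + (1/18)*(1/179)*(20496 + 367845) = -22 + (1/18)*(1/179)*388341 = -22 + 43149/358 = 35273/358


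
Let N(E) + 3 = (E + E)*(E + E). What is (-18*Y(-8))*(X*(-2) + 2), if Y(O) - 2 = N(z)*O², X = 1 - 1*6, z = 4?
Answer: -843696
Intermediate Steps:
N(E) = -3 + 4*E² (N(E) = -3 + (E + E)*(E + E) = -3 + (2*E)*(2*E) = -3 + 4*E²)
X = -5 (X = 1 - 6 = -5)
Y(O) = 2 + 61*O² (Y(O) = 2 + (-3 + 4*4²)*O² = 2 + (-3 + 4*16)*O² = 2 + (-3 + 64)*O² = 2 + 61*O²)
(-18*Y(-8))*(X*(-2) + 2) = (-18*(2 + 61*(-8)²))*(-5*(-2) + 2) = (-18*(2 + 61*64))*(10 + 2) = -18*(2 + 3904)*12 = -18*3906*12 = -70308*12 = -843696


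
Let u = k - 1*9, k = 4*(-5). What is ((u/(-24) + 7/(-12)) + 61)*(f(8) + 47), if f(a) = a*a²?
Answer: 275587/8 ≈ 34448.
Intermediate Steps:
k = -20
u = -29 (u = -20 - 1*9 = -20 - 9 = -29)
f(a) = a³
((u/(-24) + 7/(-12)) + 61)*(f(8) + 47) = ((-29/(-24) + 7/(-12)) + 61)*(8³ + 47) = ((-29*(-1/24) + 7*(-1/12)) + 61)*(512 + 47) = ((29/24 - 7/12) + 61)*559 = (5/8 + 61)*559 = (493/8)*559 = 275587/8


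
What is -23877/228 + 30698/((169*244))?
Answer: -81466069/783484 ≈ -103.98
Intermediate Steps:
-23877/228 + 30698/((169*244)) = -23877*1/228 + 30698/41236 = -7959/76 + 30698*(1/41236) = -7959/76 + 15349/20618 = -81466069/783484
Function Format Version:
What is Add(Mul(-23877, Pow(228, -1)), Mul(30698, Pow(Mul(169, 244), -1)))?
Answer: Rational(-81466069, 783484) ≈ -103.98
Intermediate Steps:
Add(Mul(-23877, Pow(228, -1)), Mul(30698, Pow(Mul(169, 244), -1))) = Add(Mul(-23877, Rational(1, 228)), Mul(30698, Pow(41236, -1))) = Add(Rational(-7959, 76), Mul(30698, Rational(1, 41236))) = Add(Rational(-7959, 76), Rational(15349, 20618)) = Rational(-81466069, 783484)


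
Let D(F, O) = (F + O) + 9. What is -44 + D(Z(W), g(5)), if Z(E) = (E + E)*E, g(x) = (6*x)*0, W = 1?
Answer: -33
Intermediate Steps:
g(x) = 0
Z(E) = 2*E**2 (Z(E) = (2*E)*E = 2*E**2)
D(F, O) = 9 + F + O
-44 + D(Z(W), g(5)) = -44 + (9 + 2*1**2 + 0) = -44 + (9 + 2*1 + 0) = -44 + (9 + 2 + 0) = -44 + 11 = -33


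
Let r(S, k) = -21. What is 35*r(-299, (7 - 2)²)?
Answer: -735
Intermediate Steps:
35*r(-299, (7 - 2)²) = 35*(-21) = -735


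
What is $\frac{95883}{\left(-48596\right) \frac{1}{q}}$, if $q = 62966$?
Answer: $- \frac{3018684489}{24298} \approx -1.2424 \cdot 10^{5}$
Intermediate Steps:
$\frac{95883}{\left(-48596\right) \frac{1}{q}} = \frac{95883}{\left(-48596\right) \frac{1}{62966}} = \frac{95883}{- \frac{24298}{31483}} = 95883 \left(- \frac{31483}{24298}\right) = - \frac{3018684489}{24298}$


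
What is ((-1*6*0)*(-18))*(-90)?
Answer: 0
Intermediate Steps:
((-1*6*0)*(-18))*(-90) = (-6*0*(-18))*(-90) = (0*(-18))*(-90) = 0*(-90) = 0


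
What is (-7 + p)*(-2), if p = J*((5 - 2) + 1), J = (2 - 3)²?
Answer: 6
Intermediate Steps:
J = 1 (J = (-1)² = 1)
p = 4 (p = 1*((5 - 2) + 1) = 1*(3 + 1) = 1*4 = 4)
(-7 + p)*(-2) = (-7 + 4)*(-2) = -3*(-2) = 6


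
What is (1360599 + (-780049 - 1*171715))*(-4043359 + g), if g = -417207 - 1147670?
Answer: -2292843165060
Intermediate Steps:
g = -1564877
(1360599 + (-780049 - 1*171715))*(-4043359 + g) = (1360599 + (-780049 - 1*171715))*(-4043359 - 1564877) = (1360599 + (-780049 - 171715))*(-5608236) = (1360599 - 951764)*(-5608236) = 408835*(-5608236) = -2292843165060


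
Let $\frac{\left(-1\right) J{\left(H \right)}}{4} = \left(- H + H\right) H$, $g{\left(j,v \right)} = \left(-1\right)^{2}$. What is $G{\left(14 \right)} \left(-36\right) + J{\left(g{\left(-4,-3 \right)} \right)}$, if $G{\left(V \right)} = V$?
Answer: $-504$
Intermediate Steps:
$g{\left(j,v \right)} = 1$
$J{\left(H \right)} = 0$ ($J{\left(H \right)} = - 4 \left(- H + H\right) H = - 4 \cdot 0 H = \left(-4\right) 0 = 0$)
$G{\left(14 \right)} \left(-36\right) + J{\left(g{\left(-4,-3 \right)} \right)} = 14 \left(-36\right) + 0 = -504 + 0 = -504$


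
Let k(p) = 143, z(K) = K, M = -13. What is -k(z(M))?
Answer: -143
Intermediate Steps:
-k(z(M)) = -1*143 = -143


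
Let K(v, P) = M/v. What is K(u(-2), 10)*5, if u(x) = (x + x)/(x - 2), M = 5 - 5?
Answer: 0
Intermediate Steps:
M = 0
u(x) = 2*x/(-2 + x) (u(x) = (2*x)/(-2 + x) = 2*x/(-2 + x))
K(v, P) = 0 (K(v, P) = 0/v = 0)
K(u(-2), 10)*5 = 0*5 = 0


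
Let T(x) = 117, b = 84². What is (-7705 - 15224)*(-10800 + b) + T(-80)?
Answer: 85846293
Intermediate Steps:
b = 7056
(-7705 - 15224)*(-10800 + b) + T(-80) = (-7705 - 15224)*(-10800 + 7056) + 117 = -22929*(-3744) + 117 = 85846176 + 117 = 85846293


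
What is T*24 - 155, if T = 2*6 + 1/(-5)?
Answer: 641/5 ≈ 128.20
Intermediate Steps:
T = 59/5 (T = 12 - ⅕ = 59/5 ≈ 11.800)
T*24 - 155 = (59/5)*24 - 155 = 1416/5 - 155 = 641/5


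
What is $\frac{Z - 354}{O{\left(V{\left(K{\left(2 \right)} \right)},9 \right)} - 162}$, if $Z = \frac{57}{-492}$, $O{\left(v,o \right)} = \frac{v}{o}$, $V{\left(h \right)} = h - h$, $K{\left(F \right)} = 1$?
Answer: $\frac{58075}{26568} \approx 2.1859$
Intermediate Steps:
$V{\left(h \right)} = 0$
$Z = - \frac{19}{164}$ ($Z = 57 \left(- \frac{1}{492}\right) = - \frac{19}{164} \approx -0.11585$)
$\frac{Z - 354}{O{\left(V{\left(K{\left(2 \right)} \right)},9 \right)} - 162} = \frac{- \frac{19}{164} - 354}{\frac{0}{9} - 162} = - \frac{58075}{164 \left(0 \cdot \frac{1}{9} - 162\right)} = - \frac{58075}{164 \left(0 - 162\right)} = - \frac{58075}{164 \left(-162\right)} = \left(- \frac{58075}{164}\right) \left(- \frac{1}{162}\right) = \frac{58075}{26568}$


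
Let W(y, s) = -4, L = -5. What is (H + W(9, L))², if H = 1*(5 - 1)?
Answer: 0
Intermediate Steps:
H = 4 (H = 1*4 = 4)
(H + W(9, L))² = (4 - 4)² = 0² = 0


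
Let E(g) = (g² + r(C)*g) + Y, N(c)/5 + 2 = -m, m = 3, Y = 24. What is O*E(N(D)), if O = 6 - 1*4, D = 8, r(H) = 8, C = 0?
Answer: 898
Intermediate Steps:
O = 2 (O = 6 - 4 = 2)
N(c) = -25 (N(c) = -10 + 5*(-1*3) = -10 + 5*(-3) = -10 - 15 = -25)
E(g) = 24 + g² + 8*g (E(g) = (g² + 8*g) + 24 = 24 + g² + 8*g)
O*E(N(D)) = 2*(24 + (-25)² + 8*(-25)) = 2*(24 + 625 - 200) = 2*449 = 898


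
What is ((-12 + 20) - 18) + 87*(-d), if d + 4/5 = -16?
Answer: 7258/5 ≈ 1451.6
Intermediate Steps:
d = -84/5 (d = -4/5 - 16 = -84/5 ≈ -16.800)
((-12 + 20) - 18) + 87*(-d) = ((-12 + 20) - 18) + 87*(-1*(-84/5)) = (8 - 18) + 87*(84/5) = -10 + 7308/5 = 7258/5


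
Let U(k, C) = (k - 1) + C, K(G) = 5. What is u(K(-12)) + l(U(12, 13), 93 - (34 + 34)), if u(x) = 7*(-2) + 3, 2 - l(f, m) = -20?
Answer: 11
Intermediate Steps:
U(k, C) = -1 + C + k (U(k, C) = (-1 + k) + C = -1 + C + k)
l(f, m) = 22 (l(f, m) = 2 - 1*(-20) = 2 + 20 = 22)
u(x) = -11 (u(x) = -14 + 3 = -11)
u(K(-12)) + l(U(12, 13), 93 - (34 + 34)) = -11 + 22 = 11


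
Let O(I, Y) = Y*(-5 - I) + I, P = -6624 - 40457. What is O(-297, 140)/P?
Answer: -40583/47081 ≈ -0.86198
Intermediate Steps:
P = -47081
O(I, Y) = I + Y*(-5 - I)
O(-297, 140)/P = (-297 - 5*140 - 1*(-297)*140)/(-47081) = (-297 - 700 + 41580)*(-1/47081) = 40583*(-1/47081) = -40583/47081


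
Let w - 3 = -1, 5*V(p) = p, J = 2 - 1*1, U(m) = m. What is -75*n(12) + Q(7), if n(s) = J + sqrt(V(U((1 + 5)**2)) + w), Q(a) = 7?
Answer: -68 - 15*sqrt(230) ≈ -295.49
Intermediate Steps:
J = 1 (J = 2 - 1 = 1)
V(p) = p/5
w = 2 (w = 3 - 1 = 2)
n(s) = 1 + sqrt(230)/5 (n(s) = 1 + sqrt((1 + 5)**2/5 + 2) = 1 + sqrt((1/5)*6**2 + 2) = 1 + sqrt((1/5)*36 + 2) = 1 + sqrt(36/5 + 2) = 1 + sqrt(46/5) = 1 + sqrt(230)/5)
-75*n(12) + Q(7) = -75*(1 + sqrt(230)/5) + 7 = (-75 - 15*sqrt(230)) + 7 = -68 - 15*sqrt(230)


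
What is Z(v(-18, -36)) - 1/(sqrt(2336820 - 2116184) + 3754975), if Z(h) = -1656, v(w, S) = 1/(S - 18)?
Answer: -23349330125416759/14099837029989 + 2*sqrt(55159)/14099837029989 ≈ -1656.0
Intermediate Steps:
v(w, S) = 1/(-18 + S)
Z(v(-18, -36)) - 1/(sqrt(2336820 - 2116184) + 3754975) = -1656 - 1/(sqrt(2336820 - 2116184) + 3754975) = -1656 - 1/(sqrt(220636) + 3754975) = -1656 - 1/(2*sqrt(55159) + 3754975) = -1656 - 1/(3754975 + 2*sqrt(55159))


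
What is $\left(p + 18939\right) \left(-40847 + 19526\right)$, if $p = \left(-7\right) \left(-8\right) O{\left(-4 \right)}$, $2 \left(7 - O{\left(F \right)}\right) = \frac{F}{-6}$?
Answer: $-411758259$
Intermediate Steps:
$O{\left(F \right)} = 7 + \frac{F}{12}$ ($O{\left(F \right)} = 7 - \frac{F \frac{1}{-6}}{2} = 7 - \frac{F \left(- \frac{1}{6}\right)}{2} = 7 - \frac{\left(- \frac{1}{6}\right) F}{2} = 7 + \frac{F}{12}$)
$p = \frac{1120}{3}$ ($p = \left(-7\right) \left(-8\right) \left(7 + \frac{1}{12} \left(-4\right)\right) = 56 \left(7 - \frac{1}{3}\right) = 56 \cdot \frac{20}{3} = \frac{1120}{3} \approx 373.33$)
$\left(p + 18939\right) \left(-40847 + 19526\right) = \left(\frac{1120}{3} + 18939\right) \left(-40847 + 19526\right) = \frac{57937}{3} \left(-21321\right) = -411758259$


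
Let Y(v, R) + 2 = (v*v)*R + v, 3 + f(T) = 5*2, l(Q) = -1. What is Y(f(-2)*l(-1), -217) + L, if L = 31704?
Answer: 21062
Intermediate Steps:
f(T) = 7 (f(T) = -3 + 5*2 = -3 + 10 = 7)
Y(v, R) = -2 + v + R*v² (Y(v, R) = -2 + ((v*v)*R + v) = -2 + (v²*R + v) = -2 + (R*v² + v) = -2 + (v + R*v²) = -2 + v + R*v²)
Y(f(-2)*l(-1), -217) + L = (-2 + 7*(-1) - 217*(7*(-1))²) + 31704 = (-2 - 7 - 217*(-7)²) + 31704 = (-2 - 7 - 217*49) + 31704 = (-2 - 7 - 10633) + 31704 = -10642 + 31704 = 21062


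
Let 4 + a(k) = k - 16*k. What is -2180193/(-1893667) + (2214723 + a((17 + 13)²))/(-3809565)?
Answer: 4137211165972/7214047524855 ≈ 0.57349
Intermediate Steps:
a(k) = -4 - 15*k (a(k) = -4 + (k - 16*k) = -4 - 15*k)
-2180193/(-1893667) + (2214723 + a((17 + 13)²))/(-3809565) = -2180193/(-1893667) + (2214723 + (-4 - 15*(17 + 13)²))/(-3809565) = -2180193*(-1/1893667) + (2214723 + (-4 - 15*30²))*(-1/3809565) = 2180193/1893667 + (2214723 + (-4 - 15*900))*(-1/3809565) = 2180193/1893667 + (2214723 + (-4 - 13500))*(-1/3809565) = 2180193/1893667 + (2214723 - 13504)*(-1/3809565) = 2180193/1893667 + 2201219*(-1/3809565) = 2180193/1893667 - 2201219/3809565 = 4137211165972/7214047524855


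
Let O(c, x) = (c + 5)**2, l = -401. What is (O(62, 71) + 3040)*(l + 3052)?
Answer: 19959379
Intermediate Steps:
O(c, x) = (5 + c)**2
(O(62, 71) + 3040)*(l + 3052) = ((5 + 62)**2 + 3040)*(-401 + 3052) = (67**2 + 3040)*2651 = (4489 + 3040)*2651 = 7529*2651 = 19959379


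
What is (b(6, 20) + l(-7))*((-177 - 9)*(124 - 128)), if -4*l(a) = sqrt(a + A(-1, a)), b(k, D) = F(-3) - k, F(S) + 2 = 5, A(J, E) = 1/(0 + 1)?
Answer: -2232 - 186*I*sqrt(6) ≈ -2232.0 - 455.6*I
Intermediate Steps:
A(J, E) = 1 (A(J, E) = 1/1 = 1)
F(S) = 3 (F(S) = -2 + 5 = 3)
b(k, D) = 3 - k
l(a) = -sqrt(1 + a)/4 (l(a) = -sqrt(a + 1)/4 = -sqrt(1 + a)/4)
(b(6, 20) + l(-7))*((-177 - 9)*(124 - 128)) = ((3 - 1*6) - sqrt(1 - 7)/4)*((-177 - 9)*(124 - 128)) = ((3 - 6) - I*sqrt(6)/4)*(-186*(-4)) = (-3 - I*sqrt(6)/4)*744 = -2232 - 186*I*sqrt(6)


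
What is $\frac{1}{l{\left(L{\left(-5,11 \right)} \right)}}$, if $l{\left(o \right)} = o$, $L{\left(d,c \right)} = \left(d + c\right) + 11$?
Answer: $\frac{1}{17} \approx 0.058824$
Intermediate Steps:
$L{\left(d,c \right)} = 11 + c + d$ ($L{\left(d,c \right)} = \left(c + d\right) + 11 = 11 + c + d$)
$\frac{1}{l{\left(L{\left(-5,11 \right)} \right)}} = \frac{1}{11 + 11 - 5} = \frac{1}{17}$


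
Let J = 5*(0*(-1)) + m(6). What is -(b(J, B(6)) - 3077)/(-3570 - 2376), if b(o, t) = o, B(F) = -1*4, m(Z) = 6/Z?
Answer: -1538/2973 ≈ -0.51732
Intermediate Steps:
J = 1 (J = 5*(0*(-1)) + 6/6 = 5*0 + 6*(⅙) = 0 + 1 = 1)
B(F) = -4
-(b(J, B(6)) - 3077)/(-3570 - 2376) = -(1 - 3077)/(-3570 - 2376) = -(-3076)/(-5946) = -(-3076)*(-1)/5946 = -1*1538/2973 = -1538/2973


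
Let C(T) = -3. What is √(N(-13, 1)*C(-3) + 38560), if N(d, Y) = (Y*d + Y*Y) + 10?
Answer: √38566 ≈ 196.38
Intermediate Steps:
N(d, Y) = 10 + Y² + Y*d (N(d, Y) = (Y*d + Y²) + 10 = (Y² + Y*d) + 10 = 10 + Y² + Y*d)
√(N(-13, 1)*C(-3) + 38560) = √((10 + 1² + 1*(-13))*(-3) + 38560) = √((10 + 1 - 13)*(-3) + 38560) = √(-2*(-3) + 38560) = √(6 + 38560) = √38566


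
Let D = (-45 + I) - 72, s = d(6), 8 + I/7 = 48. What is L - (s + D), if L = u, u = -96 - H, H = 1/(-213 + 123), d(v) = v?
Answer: -23849/90 ≈ -264.99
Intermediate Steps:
I = 280 (I = -56 + 7*48 = -56 + 336 = 280)
s = 6
D = 163 (D = (-45 + 280) - 72 = 235 - 72 = 163)
H = -1/90 (H = 1/(-90) = -1/90 ≈ -0.011111)
u = -8639/90 (u = -96 - 1*(-1/90) = -96 + 1/90 = -8639/90 ≈ -95.989)
L = -8639/90 ≈ -95.989
L - (s + D) = -8639/90 - (6 + 163) = -8639/90 - 1*169 = -8639/90 - 169 = -23849/90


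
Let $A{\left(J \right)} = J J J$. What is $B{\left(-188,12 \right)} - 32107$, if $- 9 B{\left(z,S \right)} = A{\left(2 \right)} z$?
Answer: $- \frac{287459}{9} \approx -31940.0$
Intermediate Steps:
$A{\left(J \right)} = J^{3}$ ($A{\left(J \right)} = J^{2} J = J^{3}$)
$B{\left(z,S \right)} = - \frac{8 z}{9}$ ($B{\left(z,S \right)} = - \frac{2^{3} z}{9} = - \frac{8 z}{9}$)
$B{\left(-188,12 \right)} - 32107 = \left(- \frac{8}{9}\right) \left(-188\right) - 32107 = \frac{1504}{9} - 32107 = - \frac{287459}{9}$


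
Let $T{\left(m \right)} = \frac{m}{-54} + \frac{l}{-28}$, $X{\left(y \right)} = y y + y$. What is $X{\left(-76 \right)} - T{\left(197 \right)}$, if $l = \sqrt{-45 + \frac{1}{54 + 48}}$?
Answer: $\frac{307997}{54} + \frac{i \sqrt{468078}}{2856} \approx 5703.6 + 0.23955 i$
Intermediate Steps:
$X{\left(y \right)} = y + y^{2}$ ($X{\left(y \right)} = y^{2} + y = y + y^{2}$)
$l = \frac{i \sqrt{468078}}{102}$ ($l = \sqrt{-45 + \frac{1}{102}} = \sqrt{- \frac{4589}{102}} = \frac{i \sqrt{468078}}{102} \approx 6.7075 i$)
$T{\left(m \right)} = - \frac{m}{54} - \frac{i \sqrt{468078}}{2856}$ ($T{\left(m \right)} = \frac{m}{-54} + \frac{\frac{1}{102} i \sqrt{468078}}{-28} = m \left(- \frac{1}{54}\right) + \frac{i \sqrt{468078}}{102} \left(- \frac{1}{28}\right) = - \frac{m}{54} - \frac{i \sqrt{468078}}{2856}$)
$X{\left(-76 \right)} - T{\left(197 \right)} = - 76 \left(1 - 76\right) - \left(\left(- \frac{1}{54}\right) 197 - \frac{i \sqrt{468078}}{2856}\right) = \left(-76\right) \left(-75\right) - \left(- \frac{197}{54} - \frac{i \sqrt{468078}}{2856}\right) = 5700 + \left(\frac{197}{54} + \frac{i \sqrt{468078}}{2856}\right) = \frac{307997}{54} + \frac{i \sqrt{468078}}{2856}$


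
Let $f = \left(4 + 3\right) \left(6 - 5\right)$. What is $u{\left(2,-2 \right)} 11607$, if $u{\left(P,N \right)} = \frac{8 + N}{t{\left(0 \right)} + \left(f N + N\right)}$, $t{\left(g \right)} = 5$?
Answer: $- \frac{69642}{11} \approx -6331.1$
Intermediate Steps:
$f = 7$ ($f = 7 \cdot 1 = 7$)
$u{\left(P,N \right)} = \frac{8 + N}{5 + 8 N}$ ($u{\left(P,N \right)} = \frac{8 + N}{5 + \left(7 N + N\right)} = \frac{8 + N}{5 + 8 N}$)
$u{\left(2,-2 \right)} 11607 = \frac{8 - 2}{5 + 8 \left(-2\right)} 11607 = \frac{1}{5 - 16} \cdot 6 \cdot 11607 = \frac{1}{-11} \cdot 6 \cdot 11607 = \left(- \frac{1}{11}\right) 6 \cdot 11607 = \left(- \frac{6}{11}\right) 11607 = - \frac{69642}{11}$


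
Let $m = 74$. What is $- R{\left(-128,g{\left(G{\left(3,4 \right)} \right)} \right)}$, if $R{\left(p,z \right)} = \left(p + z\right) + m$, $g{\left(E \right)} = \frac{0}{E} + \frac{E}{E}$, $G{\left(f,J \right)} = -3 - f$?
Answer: $53$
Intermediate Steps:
$g{\left(E \right)} = 1$ ($g{\left(E \right)} = 0 + 1 = 1$)
$R{\left(p,z \right)} = 74 + p + z$ ($R{\left(p,z \right)} = \left(p + z\right) + 74 = 74 + p + z$)
$- R{\left(-128,g{\left(G{\left(3,4 \right)} \right)} \right)} = - (74 - 128 + 1) = \left(-1\right) \left(-53\right) = 53$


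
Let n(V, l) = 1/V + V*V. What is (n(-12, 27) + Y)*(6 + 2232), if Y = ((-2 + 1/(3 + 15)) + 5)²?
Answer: 9260471/27 ≈ 3.4298e+5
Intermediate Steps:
n(V, l) = 1/V + V²
Y = 3025/324 (Y = ((-2 + 1/18) + 5)² = (-35/18 + 5)² = (55/18)² = 3025/324 ≈ 9.3364)
(n(-12, 27) + Y)*(6 + 2232) = ((1 + (-12)³)/(-12) + 3025/324)*(6 + 2232) = (-(1 - 1728)/12 + 3025/324)*2238 = (-1/12*(-1727) + 3025/324)*2238 = (1727/12 + 3025/324)*2238 = (24827/162)*2238 = 9260471/27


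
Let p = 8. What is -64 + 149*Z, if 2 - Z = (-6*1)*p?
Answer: 7386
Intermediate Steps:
Z = 50 (Z = 2 - (-6*1)*8 = 2 - (-6)*8 = 2 - 1*(-48) = 2 + 48 = 50)
-64 + 149*Z = -64 + 149*50 = -64 + 7450 = 7386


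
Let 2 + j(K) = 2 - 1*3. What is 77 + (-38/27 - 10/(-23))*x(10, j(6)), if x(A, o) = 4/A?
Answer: 237877/3105 ≈ 76.611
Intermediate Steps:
j(K) = -3 (j(K) = -2 + (2 - 1*3) = -2 + (2 - 3) = -2 - 1 = -3)
77 + (-38/27 - 10/(-23))*x(10, j(6)) = 77 + (-38/27 - 10/(-23))*(4/10) = 77 + (-38*1/27 - 10*(-1/23))*(4*(⅒)) = 77 + (-38/27 + 10/23)*(⅖) = 77 - 604/621*⅖ = 77 - 1208/3105 = 237877/3105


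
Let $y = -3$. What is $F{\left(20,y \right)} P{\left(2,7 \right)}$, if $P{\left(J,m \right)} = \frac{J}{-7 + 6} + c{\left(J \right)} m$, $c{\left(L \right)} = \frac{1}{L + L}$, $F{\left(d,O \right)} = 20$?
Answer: $-5$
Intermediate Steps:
$c{\left(L \right)} = \frac{1}{2 L}$
$P{\left(J,m \right)} = - J + \frac{m}{2 J}$ ($P{\left(J,m \right)} = \frac{J}{-7 + 6} + \frac{1}{2 J} m = \frac{J}{-1} + \frac{m}{2 J} = - J + \frac{m}{2 J}$)
$F{\left(20,y \right)} P{\left(2,7 \right)} = 20 \left(\left(-1\right) 2 + \frac{1}{2} \cdot 7 \cdot \frac{1}{2}\right) = 20 \left(-2 + \frac{1}{2} \cdot 7 \cdot \frac{1}{2}\right) = 20 \left(-2 + \frac{7}{4}\right) = 20 \left(- \frac{1}{4}\right) = -5$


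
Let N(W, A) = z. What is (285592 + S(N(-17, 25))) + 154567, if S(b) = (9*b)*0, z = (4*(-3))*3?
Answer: 440159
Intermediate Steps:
z = -36 (z = -12*3 = -36)
N(W, A) = -36
S(b) = 0
(285592 + S(N(-17, 25))) + 154567 = (285592 + 0) + 154567 = 285592 + 154567 = 440159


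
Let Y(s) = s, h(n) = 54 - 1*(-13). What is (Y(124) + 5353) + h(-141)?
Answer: 5544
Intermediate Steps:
h(n) = 67 (h(n) = 54 + 13 = 67)
(Y(124) + 5353) + h(-141) = (124 + 5353) + 67 = 5477 + 67 = 5544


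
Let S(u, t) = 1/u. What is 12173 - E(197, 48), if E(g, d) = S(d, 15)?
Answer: 584303/48 ≈ 12173.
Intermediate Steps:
E(g, d) = 1/d
12173 - E(197, 48) = 12173 - 1/48 = 584303/48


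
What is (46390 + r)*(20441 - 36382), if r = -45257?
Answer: -18061153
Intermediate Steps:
(46390 + r)*(20441 - 36382) = (46390 - 45257)*(20441 - 36382) = 1133*(-15941) = -18061153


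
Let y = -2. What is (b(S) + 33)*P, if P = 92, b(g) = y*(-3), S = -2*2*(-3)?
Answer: 3588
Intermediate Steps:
S = 12 (S = -4*(-3) = 12)
b(g) = 6 (b(g) = -2*(-3) = 6)
(b(S) + 33)*P = (6 + 33)*92 = 39*92 = 3588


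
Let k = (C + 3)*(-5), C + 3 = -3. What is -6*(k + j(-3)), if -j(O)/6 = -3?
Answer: -198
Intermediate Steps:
C = -6 (C = -3 - 3 = -6)
j(O) = 18 (j(O) = -6*(-3) = 18)
k = 15 (k = (-6 + 3)*(-5) = -3*(-5) = 15)
-6*(k + j(-3)) = -6*(15 + 18) = -6*33 = -198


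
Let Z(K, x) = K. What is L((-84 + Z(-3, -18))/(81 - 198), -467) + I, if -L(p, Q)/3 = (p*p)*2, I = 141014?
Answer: 71492416/507 ≈ 1.4101e+5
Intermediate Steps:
L(p, Q) = -6*p**2 (L(p, Q) = -3*p*p*2 = -3*p**2*2 = -6*p**2)
L((-84 + Z(-3, -18))/(81 - 198), -467) + I = -6*(-84 - 3)**2/(81 - 198)**2 + 141014 = -6*(-87/(-117))**2 + 141014 = -6*(-87*(-1/117))**2 + 141014 = -6*(29/39)**2 + 141014 = -6*841/1521 + 141014 = -1682/507 + 141014 = 71492416/507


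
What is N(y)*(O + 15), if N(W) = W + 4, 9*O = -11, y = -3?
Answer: 124/9 ≈ 13.778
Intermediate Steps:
O = -11/9 (O = (⅑)*(-11) = -11/9 ≈ -1.2222)
N(W) = 4 + W
N(y)*(O + 15) = (4 - 3)*(-11/9 + 15) = 1*(124/9) = 124/9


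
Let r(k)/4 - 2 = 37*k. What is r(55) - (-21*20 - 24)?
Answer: 8592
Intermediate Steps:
r(k) = 8 + 148*k (r(k) = 8 + 4*(37*k) = 8 + 148*k)
r(55) - (-21*20 - 24) = (8 + 148*55) - (-21*20 - 24) = (8 + 8140) - (-420 - 24) = 8148 - 1*(-444) = 8148 + 444 = 8592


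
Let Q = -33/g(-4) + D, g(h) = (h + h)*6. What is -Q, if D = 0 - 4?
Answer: 53/16 ≈ 3.3125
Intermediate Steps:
g(h) = 12*h (g(h) = (2*h)*6 = 12*h)
D = -4
Q = -53/16 (Q = -33/(12*(-4)) - 4 = -33/(-48) - 4 = -1/48*(-33) - 4 = 11/16 - 4 = -53/16 ≈ -3.3125)
-Q = -1*(-53/16) = 53/16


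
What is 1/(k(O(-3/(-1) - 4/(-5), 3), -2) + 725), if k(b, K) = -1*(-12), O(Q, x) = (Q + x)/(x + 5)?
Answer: 1/737 ≈ 0.0013569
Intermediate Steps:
O(Q, x) = (Q + x)/(5 + x)
k(b, K) = 12
1/(k(O(-3/(-1) - 4/(-5), 3), -2) + 725) = 1/(12 + 725) = 1/737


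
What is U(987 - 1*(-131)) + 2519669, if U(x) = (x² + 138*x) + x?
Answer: 3924995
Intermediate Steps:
U(x) = x² + 139*x
U(987 - 1*(-131)) + 2519669 = (987 - 1*(-131))*(139 + (987 - 1*(-131))) + 2519669 = (987 + 131)*(139 + (987 + 131)) + 2519669 = 1118*(139 + 1118) + 2519669 = 1118*1257 + 2519669 = 1405326 + 2519669 = 3924995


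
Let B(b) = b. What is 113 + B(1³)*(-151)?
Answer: -38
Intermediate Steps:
113 + B(1³)*(-151) = 113 + 1³*(-151) = 113 + 1*(-151) = 113 - 151 = -38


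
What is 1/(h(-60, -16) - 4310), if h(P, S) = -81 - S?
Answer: -1/4375 ≈ -0.00022857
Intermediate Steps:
1/(h(-60, -16) - 4310) = 1/((-81 - 1*(-16)) - 4310) = 1/((-81 + 16) - 4310) = 1/(-65 - 4310) = 1/(-4375) = -1/4375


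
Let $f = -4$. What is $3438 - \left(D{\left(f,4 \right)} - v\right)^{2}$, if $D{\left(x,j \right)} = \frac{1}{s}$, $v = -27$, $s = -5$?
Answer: $\frac{67994}{25} \approx 2719.8$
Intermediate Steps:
$D{\left(x,j \right)} = - \frac{1}{5}$ ($D{\left(x,j \right)} = \frac{1}{-5} = - \frac{1}{5}$)
$3438 - \left(D{\left(f,4 \right)} - v\right)^{2} = 3438 - \left(- \frac{1}{5} - -27\right)^{2} = 3438 - \left(- \frac{1}{5} + 27\right)^{2} = 3438 - \left(\frac{134}{5}\right)^{2} = 3438 - \frac{17956}{25} = \frac{67994}{25}$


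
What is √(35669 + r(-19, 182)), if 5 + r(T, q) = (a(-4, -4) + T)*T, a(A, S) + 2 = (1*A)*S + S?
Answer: √35835 ≈ 189.30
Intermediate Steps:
a(A, S) = -2 + S + A*S (a(A, S) = -2 + ((1*A)*S + S) = -2 + (A*S + S) = -2 + (S + A*S) = -2 + S + A*S)
r(T, q) = -5 + T*(10 + T) (r(T, q) = -5 + ((-2 - 4 - 4*(-4)) + T)*T = -5 + ((-2 - 4 + 16) + T)*T = -5 + (10 + T)*T = -5 + T*(10 + T))
√(35669 + r(-19, 182)) = √(35669 + (-5 + (-19)² + 10*(-19))) = √(35669 + (-5 + 361 - 190)) = √(35669 + 166) = √35835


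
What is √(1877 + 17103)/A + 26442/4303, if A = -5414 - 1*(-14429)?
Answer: 2034/331 + 2*√4745/9015 ≈ 6.1603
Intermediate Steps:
A = 9015 (A = -5414 + 14429 = 9015)
√(1877 + 17103)/A + 26442/4303 = √(1877 + 17103)/9015 + 26442/4303 = √18980*(1/9015) + 26442*(1/4303) = (2*√4745)*(1/9015) + 2034/331 = 2*√4745/9015 + 2034/331 = 2034/331 + 2*√4745/9015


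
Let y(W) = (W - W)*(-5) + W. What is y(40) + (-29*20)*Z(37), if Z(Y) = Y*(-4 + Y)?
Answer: -708140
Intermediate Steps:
y(W) = W (y(W) = 0*(-5) + W = 0 + W = W)
y(40) + (-29*20)*Z(37) = 40 + (-29*20)*(37*(-4 + 37)) = 40 - 21460*33 = 40 - 580*1221 = 40 - 708180 = -708140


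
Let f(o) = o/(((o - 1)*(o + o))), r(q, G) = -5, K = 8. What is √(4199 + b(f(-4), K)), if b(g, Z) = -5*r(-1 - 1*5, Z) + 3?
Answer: √4227 ≈ 65.015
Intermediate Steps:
f(o) = 1/(2*(-1 + o)) (f(o) = o/(((-1 + o)*(2*o))) = o/((2*o*(-1 + o))) = o*(1/(2*o*(-1 + o))) = 1/(2*(-1 + o)))
b(g, Z) = 28 (b(g, Z) = -5*(-5) + 3 = 25 + 3 = 28)
√(4199 + b(f(-4), K)) = √(4199 + 28) = √4227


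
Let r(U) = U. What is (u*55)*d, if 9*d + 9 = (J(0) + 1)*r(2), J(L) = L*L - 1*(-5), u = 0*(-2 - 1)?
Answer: 0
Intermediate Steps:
u = 0 (u = 0*(-3) = 0)
J(L) = 5 + L**2 (J(L) = L**2 + 5 = 5 + L**2)
d = 1/3 (d = -1 + (((5 + 0**2) + 1)*2)/9 = -1 + (((5 + 0) + 1)*2)/9 = -1 + ((5 + 1)*2)/9 = -1 + (6*2)/9 = -1 + (1/9)*12 = -1 + 4/3 = 1/3 ≈ 0.33333)
(u*55)*d = (0*55)*(1/3) = 0*(1/3) = 0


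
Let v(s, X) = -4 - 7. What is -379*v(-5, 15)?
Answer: 4169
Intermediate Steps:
v(s, X) = -11
-379*v(-5, 15) = -379*(-11) = 4169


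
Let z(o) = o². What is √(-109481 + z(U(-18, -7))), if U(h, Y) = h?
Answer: I*√109157 ≈ 330.39*I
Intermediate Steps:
√(-109481 + z(U(-18, -7))) = √(-109481 + (-18)²) = √(-109481 + 324) = √(-109157) = I*√109157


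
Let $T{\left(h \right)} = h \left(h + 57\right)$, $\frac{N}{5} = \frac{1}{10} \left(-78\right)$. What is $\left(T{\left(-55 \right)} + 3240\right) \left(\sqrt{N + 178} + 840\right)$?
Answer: $2629200 + 3130 \sqrt{139} \approx 2.6661 \cdot 10^{6}$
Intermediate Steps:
$N = -39$ ($N = 5 \cdot \frac{1}{10} \left(-78\right) = 5 \left(- \frac{39}{5}\right) = -39$)
$T{\left(h \right)} = h \left(57 + h\right)$
$\left(T{\left(-55 \right)} + 3240\right) \left(\sqrt{N + 178} + 840\right) = \left(- 55 \left(57 - 55\right) + 3240\right) \left(\sqrt{-39 + 178} + 840\right) = \left(\left(-55\right) 2 + 3240\right) \left(\sqrt{139} + 840\right) = \left(-110 + 3240\right) \left(840 + \sqrt{139}\right) = 3130 \left(840 + \sqrt{139}\right) = 2629200 + 3130 \sqrt{139}$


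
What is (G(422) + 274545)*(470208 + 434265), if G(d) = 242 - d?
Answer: 248155734645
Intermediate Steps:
(G(422) + 274545)*(470208 + 434265) = ((242 - 1*422) + 274545)*(470208 + 434265) = ((242 - 422) + 274545)*904473 = (-180 + 274545)*904473 = 274365*904473 = 248155734645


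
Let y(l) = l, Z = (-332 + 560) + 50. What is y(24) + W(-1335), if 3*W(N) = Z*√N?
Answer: 24 + 278*I*√1335/3 ≈ 24.0 + 3385.8*I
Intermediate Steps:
Z = 278 (Z = 228 + 50 = 278)
W(N) = 278*√N/3 (W(N) = (278*√N)/3 = 278*√N/3)
y(24) + W(-1335) = 24 + 278*√(-1335)/3 = 24 + 278*(I*√1335)/3 = 24 + 278*I*√1335/3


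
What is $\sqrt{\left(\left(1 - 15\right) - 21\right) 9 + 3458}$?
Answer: $\sqrt{3143} \approx 56.062$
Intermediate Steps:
$\sqrt{\left(\left(1 - 15\right) - 21\right) 9 + 3458} = \sqrt{\left(-14 - 21\right) 9 + 3458} = \sqrt{\left(-35\right) 9 + 3458} = \sqrt{-315 + 3458} = \sqrt{3143}$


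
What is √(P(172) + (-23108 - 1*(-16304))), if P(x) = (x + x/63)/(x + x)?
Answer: 2*I*√750085/21 ≈ 82.483*I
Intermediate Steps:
P(x) = 32/63 (P(x) = (x + x*(1/63))/((2*x)) = (x + x/63)*(1/(2*x)) = (64*x/63)*(1/(2*x)) = 32/63)
√(P(172) + (-23108 - 1*(-16304))) = √(32/63 + (-23108 - 1*(-16304))) = √(32/63 + (-23108 + 16304)) = √(32/63 - 6804) = √(-428620/63) = 2*I*√750085/21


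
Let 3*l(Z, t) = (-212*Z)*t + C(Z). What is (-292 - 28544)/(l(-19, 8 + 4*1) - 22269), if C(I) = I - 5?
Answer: 3204/685 ≈ 4.6774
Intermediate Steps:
C(I) = -5 + I
l(Z, t) = -5/3 + Z/3 - 212*Z*t/3 (l(Z, t) = ((-212*Z)*t + (-5 + Z))/3 = (-212*Z*t + (-5 + Z))/3 = (-5 + Z - 212*Z*t)/3 = -5/3 + Z/3 - 212*Z*t/3)
(-292 - 28544)/(l(-19, 8 + 4*1) - 22269) = (-292 - 28544)/((-5/3 + (1/3)*(-19) - 212/3*(-19)*(8 + 4*1)) - 22269) = -28836/((-5/3 - 19/3 - 212/3*(-19)*(8 + 4)) - 22269) = -28836/((-5/3 - 19/3 - 212/3*(-19)*12) - 22269) = -28836/((-5/3 - 19/3 + 16112) - 22269) = -28836/(16104 - 22269) = -28836/(-6165) = -28836*(-1/6165) = 3204/685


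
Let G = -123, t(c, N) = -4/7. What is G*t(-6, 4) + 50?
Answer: 842/7 ≈ 120.29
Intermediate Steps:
t(c, N) = -4/7 (t(c, N) = -4*⅐ = -4/7)
G*t(-6, 4) + 50 = -123*(-4/7) + 50 = 492/7 + 50 = 842/7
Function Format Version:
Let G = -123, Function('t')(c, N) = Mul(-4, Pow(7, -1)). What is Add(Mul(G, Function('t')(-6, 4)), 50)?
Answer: Rational(842, 7) ≈ 120.29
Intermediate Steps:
Function('t')(c, N) = Rational(-4, 7) (Function('t')(c, N) = Mul(-4, Rational(1, 7)) = Rational(-4, 7))
Add(Mul(G, Function('t')(-6, 4)), 50) = Add(Mul(-123, Rational(-4, 7)), 50) = Add(Rational(492, 7), 50) = Rational(842, 7)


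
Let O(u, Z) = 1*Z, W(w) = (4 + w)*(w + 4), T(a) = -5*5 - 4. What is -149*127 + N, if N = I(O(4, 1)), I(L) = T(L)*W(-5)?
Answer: -18952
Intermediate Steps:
T(a) = -29 (T(a) = -25 - 4 = -29)
W(w) = (4 + w)**2 (W(w) = (4 + w)*(4 + w) = (4 + w)**2)
O(u, Z) = Z
I(L) = -29 (I(L) = -29*(4 - 5)**2 = -29*(-1)**2 = -29*1 = -29)
N = -29
-149*127 + N = -149*127 - 29 = -18923 - 29 = -18952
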